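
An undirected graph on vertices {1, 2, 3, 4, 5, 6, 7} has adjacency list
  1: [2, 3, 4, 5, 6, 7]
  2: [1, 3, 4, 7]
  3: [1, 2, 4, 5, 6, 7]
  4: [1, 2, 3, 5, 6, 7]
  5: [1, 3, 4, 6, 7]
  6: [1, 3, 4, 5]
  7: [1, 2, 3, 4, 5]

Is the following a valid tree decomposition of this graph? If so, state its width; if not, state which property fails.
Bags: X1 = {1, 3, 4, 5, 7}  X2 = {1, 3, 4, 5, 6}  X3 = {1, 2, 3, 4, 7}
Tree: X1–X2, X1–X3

Yes; width 4.

Checking the three conditions: (i) the bags cover all of {1, 2, 3, 4, 5, 6, 7}; (ii) for each edge, some bag contains both endpoints; (iii) the bags containing any fixed vertex form a subtree. All hold, so the decomposition is valid with width 5 − 1 = 4.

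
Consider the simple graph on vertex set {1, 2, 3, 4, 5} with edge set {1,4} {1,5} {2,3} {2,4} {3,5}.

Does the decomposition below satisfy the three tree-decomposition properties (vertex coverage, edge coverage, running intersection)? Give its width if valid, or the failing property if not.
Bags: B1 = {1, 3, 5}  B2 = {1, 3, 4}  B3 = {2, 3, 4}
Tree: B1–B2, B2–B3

Checking the three conditions: (i) the bags cover all of {1, 2, 3, 4, 5}; (ii) for each edge, some bag contains both endpoints; (iii) the bags containing any fixed vertex form a subtree. All hold, so the decomposition is valid with width 3 − 1 = 2.

Yes; width 2.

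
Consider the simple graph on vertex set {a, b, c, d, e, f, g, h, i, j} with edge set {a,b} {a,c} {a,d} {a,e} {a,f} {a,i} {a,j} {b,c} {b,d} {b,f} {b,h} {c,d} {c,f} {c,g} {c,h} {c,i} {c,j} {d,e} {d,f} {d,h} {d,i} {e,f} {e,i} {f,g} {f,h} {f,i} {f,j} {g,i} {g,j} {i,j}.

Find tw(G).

A width-4 tree decomposition is:
Bags: B1 = {a, c, d, f, i}  B2 = {a, b, c, d, f}  B3 = {a, c, f, i, j}  B4 = {c, f, g, i, j}  B5 = {b, c, d, f, h}  B6 = {a, d, e, f, i}
Tree: B1–B2, B1–B3, B3–B4, B2–B5, B1–B6
Each bag holds 5 vertices, so the decomposition has width 4, which upper-bounds the treewidth. On the other hand G contains the 5-clique {a, d, e, f, i}. A clique must lie in a single bag of any decomposition, so no decomposition can have width below 4. Hence tw(G) = 4 exactly.

4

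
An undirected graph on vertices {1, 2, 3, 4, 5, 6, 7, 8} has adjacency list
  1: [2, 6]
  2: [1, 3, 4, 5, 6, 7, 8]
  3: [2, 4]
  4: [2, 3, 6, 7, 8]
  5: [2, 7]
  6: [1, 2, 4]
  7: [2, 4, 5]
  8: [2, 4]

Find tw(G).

2

A width-2 tree decomposition is:
Bags: B1 = {2, 5, 7}  B2 = {2, 4, 7}  B3 = {2, 3, 4}  B4 = {2, 4, 6}  B5 = {2, 4, 8}  B6 = {1, 2, 6}
Tree: B1–B2, B2–B3, B3–B4, B2–B5, B4–B6
The largest bag has 3 vertices, giving width 2; this decomposition certifies tw(G) ≤ 2. Conversely, {1, 2, 6} is a clique of size 3, and the vertices of any clique must share a bag in every tree decomposition; so some bag has ≥ 3 vertices and tw(G) ≥ 2. Hence tw(G) = 2 exactly.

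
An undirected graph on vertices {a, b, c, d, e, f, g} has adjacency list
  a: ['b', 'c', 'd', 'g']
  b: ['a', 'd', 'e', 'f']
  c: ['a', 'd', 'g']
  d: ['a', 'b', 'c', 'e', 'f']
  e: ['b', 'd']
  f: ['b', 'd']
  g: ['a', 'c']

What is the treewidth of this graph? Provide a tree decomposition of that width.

Each bag holds 3 vertices, so the decomposition has width 2, which upper-bounds the treewidth. On the other hand G contains the 3-clique {a, c, d}. A clique must lie in a single bag of any decomposition, so no decomposition can have width below 2. Hence tw(G) = 2 exactly.

Treewidth 2.
One optimal decomposition is:
Bags: B1 = {a, c, d}  B2 = {a, c, g}  B3 = {a, b, d}  B4 = {b, d, e}  B5 = {b, d, f}
Tree: B1–B2, B1–B3, B3–B4, B3–B5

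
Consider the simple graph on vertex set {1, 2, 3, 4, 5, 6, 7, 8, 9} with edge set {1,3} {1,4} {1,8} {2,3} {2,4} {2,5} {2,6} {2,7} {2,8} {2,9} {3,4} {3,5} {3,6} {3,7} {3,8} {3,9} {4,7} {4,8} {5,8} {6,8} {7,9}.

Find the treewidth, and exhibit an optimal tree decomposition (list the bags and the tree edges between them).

Treewidth 3.
Bags: B1 = {2, 3, 4, 8}  B2 = {2, 3, 4, 7}  B3 = {2, 3, 5, 8}  B4 = {2, 3, 6, 8}  B5 = {2, 3, 7, 9}  B6 = {1, 3, 4, 8}
Tree: B1–B2, B1–B3, B3–B4, B2–B5, B1–B6

Each bag holds 4 vertices, so the decomposition has width 3, which upper-bounds the treewidth. For the lower bound, the 4 vertices {1, 3, 4, 8} are pairwise adjacent, and any tree decomposition puts a clique entirely inside one bag — forcing width ≥ 3. The upper and lower bounds meet at 3, so that is the treewidth.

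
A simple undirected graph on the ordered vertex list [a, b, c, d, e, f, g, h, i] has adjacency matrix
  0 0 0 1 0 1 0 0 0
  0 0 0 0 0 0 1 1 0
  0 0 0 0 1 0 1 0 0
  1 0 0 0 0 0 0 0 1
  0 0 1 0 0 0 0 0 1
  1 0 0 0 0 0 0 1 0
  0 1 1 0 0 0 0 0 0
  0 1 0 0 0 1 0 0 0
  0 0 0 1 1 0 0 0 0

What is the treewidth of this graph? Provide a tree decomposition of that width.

Treewidth 2.
One such decomposition:
Bags: B1 = {c, e, i}  B2 = {c, d, i}  B3 = {a, c, d}  B4 = {a, c, f}  B5 = {c, f, h}  B6 = {b, c, h}  B7 = {b, c, g}
Tree: B1–B2, B2–B3, B3–B4, B4–B5, B5–B6, B6–B7

Every bag has size at most 3, so the width is 3 − 1 = 2 and tw(G) ≤ 2. Since c–e–i–d–a–f–h–b–g–c is a cycle in G, G is not acyclic. Forests are exactly the graphs of treewidth ≤ 1, so tw(G) ≥ 2. Combining the bounds, tw(G) = 2.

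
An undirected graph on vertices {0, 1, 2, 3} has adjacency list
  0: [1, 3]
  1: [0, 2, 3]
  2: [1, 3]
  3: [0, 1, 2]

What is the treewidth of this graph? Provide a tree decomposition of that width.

The largest bag has 3 vertices, giving width 2; this decomposition certifies tw(G) ≤ 2. Conversely, {0, 1, 3} is a clique of size 3, and the vertices of any clique must share a bag in every tree decomposition; so some bag has ≥ 3 vertices and tw(G) ≥ 2. The upper and lower bounds meet at 2, so that is the treewidth.

Treewidth 2.
Bags: B1 = {0, 1, 3}  B2 = {1, 2, 3}
Tree: B1–B2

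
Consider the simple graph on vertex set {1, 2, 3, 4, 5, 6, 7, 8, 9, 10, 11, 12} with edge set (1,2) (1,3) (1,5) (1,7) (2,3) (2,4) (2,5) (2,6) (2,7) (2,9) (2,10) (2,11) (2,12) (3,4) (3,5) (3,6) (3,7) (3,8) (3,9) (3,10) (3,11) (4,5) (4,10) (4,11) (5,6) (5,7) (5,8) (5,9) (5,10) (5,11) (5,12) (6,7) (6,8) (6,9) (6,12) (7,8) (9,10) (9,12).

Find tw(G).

A width-4 tree decomposition is:
Bags: B1 = {2, 3, 5, 9, 10}  B2 = {2, 3, 4, 5, 10}  B3 = {2, 3, 5, 6, 9}  B4 = {2, 5, 6, 9, 12}  B5 = {2, 3, 5, 6, 7}  B6 = {2, 3, 4, 5, 11}  B7 = {3, 5, 6, 7, 8}  B8 = {1, 2, 3, 5, 7}
Tree: B1–B2, B1–B3, B3–B4, B3–B5, B2–B6, B5–B7, B5–B8
The largest bag has 5 vertices, giving width 4; this decomposition certifies tw(G) ≤ 4. Conversely, {3, 5, 6, 7, 8} is a clique of size 5, and the vertices of any clique must share a bag in every tree decomposition; so some bag has ≥ 5 vertices and tw(G) ≥ 4. Hence tw(G) = 4 exactly.

4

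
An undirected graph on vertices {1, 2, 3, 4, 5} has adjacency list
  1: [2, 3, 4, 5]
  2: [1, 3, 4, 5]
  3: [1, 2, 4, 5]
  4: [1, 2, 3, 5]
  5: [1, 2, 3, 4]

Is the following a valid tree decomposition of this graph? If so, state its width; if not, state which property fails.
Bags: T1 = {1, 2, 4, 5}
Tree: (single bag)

No — vertex 3 appears in no bag.

A tree decomposition must satisfy three properties: every vertex lies in some bag; for every edge, both endpoints lie together in some bag; and for every vertex, the bags containing it form a connected subtree. Here vertex 3 appears in no bag, so the decomposition is invalid.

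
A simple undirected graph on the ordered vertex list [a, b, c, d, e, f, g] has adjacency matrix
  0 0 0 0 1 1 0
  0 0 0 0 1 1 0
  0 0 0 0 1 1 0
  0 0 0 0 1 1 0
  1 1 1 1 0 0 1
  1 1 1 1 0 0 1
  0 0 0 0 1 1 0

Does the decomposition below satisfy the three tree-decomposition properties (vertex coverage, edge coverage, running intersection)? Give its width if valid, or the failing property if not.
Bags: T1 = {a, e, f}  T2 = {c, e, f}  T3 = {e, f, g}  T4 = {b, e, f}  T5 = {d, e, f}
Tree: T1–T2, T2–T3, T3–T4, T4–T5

Every vertex of G appears in some bag (union = {a, b, c, d, e, f, g}); every edge is covered by a bag; and for each vertex v the set of bags containing v is connected in the bag tree. The decomposition is therefore valid. The largest bag has 3 vertices, so the width is 2.

Yes; width 2.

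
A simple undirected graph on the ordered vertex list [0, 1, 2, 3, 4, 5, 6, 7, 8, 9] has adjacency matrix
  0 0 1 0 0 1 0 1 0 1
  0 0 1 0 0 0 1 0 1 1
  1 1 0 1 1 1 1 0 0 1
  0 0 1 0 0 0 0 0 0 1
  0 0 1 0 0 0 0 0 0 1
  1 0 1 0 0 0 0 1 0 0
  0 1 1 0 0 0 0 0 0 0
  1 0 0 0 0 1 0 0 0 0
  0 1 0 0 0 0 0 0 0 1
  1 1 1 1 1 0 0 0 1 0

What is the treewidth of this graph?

A width-2 tree decomposition is:
Bags: B1 = {2, 4, 9}  B2 = {0, 2, 9}  B3 = {1, 2, 9}  B4 = {0, 2, 5}  B5 = {1, 2, 6}  B6 = {0, 5, 7}  B7 = {2, 3, 9}  B8 = {1, 8, 9}
Tree: B1–B2, B1–B3, B2–B4, B3–B5, B4–B6, B3–B7, B3–B8
Each bag holds 3 vertices, so the decomposition has width 2, which upper-bounds the treewidth. Conversely, {1, 8, 9} is a clique of size 3, and the vertices of any clique must share a bag in every tree decomposition; so some bag has ≥ 3 vertices and tw(G) ≥ 2. Therefore the treewidth is 2.

2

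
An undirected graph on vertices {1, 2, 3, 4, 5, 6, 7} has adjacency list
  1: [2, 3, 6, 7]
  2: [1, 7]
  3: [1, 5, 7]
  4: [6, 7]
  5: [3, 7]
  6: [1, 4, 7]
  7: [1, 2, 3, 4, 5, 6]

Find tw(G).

2

A width-2 tree decomposition is:
Bags: B1 = {1, 2, 7}  B2 = {1, 3, 7}  B3 = {3, 5, 7}  B4 = {1, 6, 7}  B5 = {4, 6, 7}
Tree: B1–B2, B2–B3, B2–B4, B4–B5
The largest bag has 3 vertices, giving width 2; this decomposition certifies tw(G) ≤ 2. For the lower bound, the 3 vertices {1, 2, 7} are pairwise adjacent, and any tree decomposition puts a clique entirely inside one bag — forcing width ≥ 2. The upper and lower bounds meet at 2, so that is the treewidth.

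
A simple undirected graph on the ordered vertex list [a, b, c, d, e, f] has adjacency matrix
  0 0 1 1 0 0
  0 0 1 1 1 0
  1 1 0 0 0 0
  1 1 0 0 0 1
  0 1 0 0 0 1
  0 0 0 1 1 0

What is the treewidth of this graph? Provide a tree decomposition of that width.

Every bag has size at most 3, so the width is 3 − 1 = 2 and tw(G) ≤ 2. Since c–a–d–b–c is a cycle in G, G is not acyclic. Forests are exactly the graphs of treewidth ≤ 1, so tw(G) ≥ 2. The upper and lower bounds meet at 2, so that is the treewidth.

Treewidth 2.
Bags: B1 = {a, b, c}  B2 = {a, b, d}  B3 = {b, d, e}  B4 = {d, e, f}
Tree: B1–B2, B2–B3, B3–B4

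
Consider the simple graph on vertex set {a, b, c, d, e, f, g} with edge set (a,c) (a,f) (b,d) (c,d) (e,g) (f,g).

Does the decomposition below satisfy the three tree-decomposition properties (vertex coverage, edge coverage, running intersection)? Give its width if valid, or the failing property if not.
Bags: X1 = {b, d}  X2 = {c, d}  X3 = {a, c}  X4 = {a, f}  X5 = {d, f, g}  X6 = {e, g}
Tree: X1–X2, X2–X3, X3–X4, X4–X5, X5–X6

No — bags containing vertex d are not connected in the tree.

A tree decomposition must satisfy three properties: every vertex lies in some bag; for every edge, both endpoints lie together in some bag; and for every vertex, the bags containing it form a connected subtree. Here bags containing vertex d are not connected in the tree, so the decomposition is invalid.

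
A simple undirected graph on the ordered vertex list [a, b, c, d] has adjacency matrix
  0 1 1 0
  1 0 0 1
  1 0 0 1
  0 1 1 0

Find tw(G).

A width-2 tree decomposition is:
Bags: B1 = {b, c, d}  B2 = {a, b, c}
Tree: B1–B2
The largest bag has 3 vertices, giving width 2; this decomposition certifies tw(G) ≤ 2. Since c–d–b–a–c is a cycle in G, G is not acyclic. Forests are exactly the graphs of treewidth ≤ 1, so tw(G) ≥ 2. Combining the bounds, tw(G) = 2.

2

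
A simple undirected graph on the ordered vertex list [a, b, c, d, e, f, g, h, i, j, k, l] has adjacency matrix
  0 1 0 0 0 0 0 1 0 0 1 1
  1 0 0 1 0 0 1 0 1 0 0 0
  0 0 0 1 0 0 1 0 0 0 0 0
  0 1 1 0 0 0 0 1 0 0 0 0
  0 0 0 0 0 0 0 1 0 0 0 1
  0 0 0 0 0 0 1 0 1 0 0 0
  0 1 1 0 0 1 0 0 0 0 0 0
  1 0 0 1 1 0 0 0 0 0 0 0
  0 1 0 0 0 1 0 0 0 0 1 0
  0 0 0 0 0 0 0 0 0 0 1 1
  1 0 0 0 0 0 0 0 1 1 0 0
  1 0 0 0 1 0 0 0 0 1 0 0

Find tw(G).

A width-3 tree decomposition is:
Bags: B1 = {c, f, g, i}  B2 = {b, c, g, i}  B3 = {b, c, d, i}  B4 = {b, d, i, k}  B5 = {a, b, d, k}  B6 = {a, d, h, k}  B7 = {a, h, j, k}  B8 = {a, h, j, l}  B9 = {e, h, j, l}
Tree: B1–B2, B2–B3, B3–B4, B4–B5, B5–B6, B6–B7, B7–B8, B8–B9
The largest bag has 4 vertices, giving width 3; this decomposition certifies tw(G) ≤ 3. For the lower bound: the 4 vertex sets {c,f,g}, {i}, {b}, {a,d,h,k} are disjoint, each induces a connected subgraph, and every pair is joined by at least one edge of G. Contracting each set to a single vertex therefore yields K_{4} as a minor, and since treewidth is minor-monotone, tw(G) ≥ tw(K_{4}) = 3. The upper and lower bounds meet at 3, so that is the treewidth.

3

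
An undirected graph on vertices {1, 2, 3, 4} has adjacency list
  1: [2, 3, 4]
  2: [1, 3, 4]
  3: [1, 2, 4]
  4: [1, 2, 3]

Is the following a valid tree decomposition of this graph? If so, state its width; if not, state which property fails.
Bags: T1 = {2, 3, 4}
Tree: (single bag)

A tree decomposition must satisfy three properties: every vertex lies in some bag; for every edge, both endpoints lie together in some bag; and for every vertex, the bags containing it form a connected subtree. Here vertex 1 appears in no bag, so the decomposition is invalid.

No — vertex 1 appears in no bag.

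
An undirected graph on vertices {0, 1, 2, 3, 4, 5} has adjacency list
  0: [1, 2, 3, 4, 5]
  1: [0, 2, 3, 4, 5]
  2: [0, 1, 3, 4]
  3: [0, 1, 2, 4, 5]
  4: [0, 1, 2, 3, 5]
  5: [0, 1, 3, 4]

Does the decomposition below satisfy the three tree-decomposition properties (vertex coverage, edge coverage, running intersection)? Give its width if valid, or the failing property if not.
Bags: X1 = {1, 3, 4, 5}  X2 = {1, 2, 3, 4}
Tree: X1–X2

No — vertex 0 appears in no bag.

A tree decomposition must satisfy three properties: every vertex lies in some bag; for every edge, both endpoints lie together in some bag; and for every vertex, the bags containing it form a connected subtree. Here vertex 0 appears in no bag, so the decomposition is invalid.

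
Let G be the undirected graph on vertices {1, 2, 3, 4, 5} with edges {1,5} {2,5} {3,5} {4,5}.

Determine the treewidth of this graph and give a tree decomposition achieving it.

Treewidth 1.
One such decomposition:
Bags: B1 = {2, 5}  B2 = {3, 5}  B3 = {4, 5}  B4 = {1, 5}
Tree: B1–B2, B2–B3, B2–B4

Every bag has size at most 2, so the width is 2 − 1 = 1 and tw(G) ≤ 1. G has an edge, so its treewidth is at least 1. Combining the bounds, tw(G) = 1.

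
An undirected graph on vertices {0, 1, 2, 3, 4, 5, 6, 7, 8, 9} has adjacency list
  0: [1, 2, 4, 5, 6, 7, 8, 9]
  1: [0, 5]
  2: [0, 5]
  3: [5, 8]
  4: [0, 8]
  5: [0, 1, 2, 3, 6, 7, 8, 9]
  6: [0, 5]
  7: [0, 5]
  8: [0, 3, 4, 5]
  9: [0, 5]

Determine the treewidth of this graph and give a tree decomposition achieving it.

Every bag has size at most 3, so the width is 3 − 1 = 2 and tw(G) ≤ 2. For the lower bound, the 3 vertices {0, 4, 8} are pairwise adjacent, and any tree decomposition puts a clique entirely inside one bag — forcing width ≥ 2. Therefore the treewidth is 2.

Treewidth 2.
One such decomposition:
Bags: B1 = {0, 5, 8}  B2 = {0, 5, 6}  B3 = {3, 5, 8}  B4 = {0, 1, 5}  B5 = {0, 5, 9}  B6 = {0, 2, 5}  B7 = {0, 4, 8}  B8 = {0, 5, 7}
Tree: B1–B2, B1–B3, B2–B4, B4–B5, B4–B6, B1–B7, B6–B8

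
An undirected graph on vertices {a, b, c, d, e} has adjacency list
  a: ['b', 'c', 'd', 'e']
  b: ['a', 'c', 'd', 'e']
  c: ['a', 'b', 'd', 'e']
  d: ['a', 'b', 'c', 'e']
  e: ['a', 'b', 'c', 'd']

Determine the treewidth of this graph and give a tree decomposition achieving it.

Treewidth 4.
Bags: B1 = {a, b, c, d, e}
Tree: (single bag)

A single bag containing all 5 vertices is trivially a valid decomposition of width 4. For the lower bound, the 5 vertices {a, b, c, d, e} are pairwise adjacent, and any tree decomposition puts a clique entirely inside one bag — forcing width ≥ 4. Therefore the treewidth is 4.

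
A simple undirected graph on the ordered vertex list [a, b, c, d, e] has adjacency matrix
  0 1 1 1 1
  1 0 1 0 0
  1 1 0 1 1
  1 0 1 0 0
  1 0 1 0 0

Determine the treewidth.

2

A width-2 tree decomposition is:
Bags: B1 = {a, b, c}  B2 = {a, c, d}  B3 = {a, c, e}
Tree: B1–B2, B1–B3
The largest bag has 3 vertices, giving width 2; this decomposition certifies tw(G) ≤ 2. On the other hand G contains the 3-clique {a, c, d}. A clique must lie in a single bag of any decomposition, so no decomposition can have width below 2. Combining the bounds, tw(G) = 2.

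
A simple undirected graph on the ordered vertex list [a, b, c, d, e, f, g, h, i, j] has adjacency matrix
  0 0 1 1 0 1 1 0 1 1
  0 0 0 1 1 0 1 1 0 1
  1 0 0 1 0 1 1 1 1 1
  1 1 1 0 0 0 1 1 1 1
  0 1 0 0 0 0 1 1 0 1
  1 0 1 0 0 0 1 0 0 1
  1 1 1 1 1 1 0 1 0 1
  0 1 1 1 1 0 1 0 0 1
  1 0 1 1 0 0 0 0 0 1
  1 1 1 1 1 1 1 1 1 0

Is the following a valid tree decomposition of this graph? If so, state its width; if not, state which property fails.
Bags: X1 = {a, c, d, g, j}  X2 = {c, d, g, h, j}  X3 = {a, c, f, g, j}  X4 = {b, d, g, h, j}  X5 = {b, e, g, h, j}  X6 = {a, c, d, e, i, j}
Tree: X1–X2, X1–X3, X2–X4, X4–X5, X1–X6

No — bags containing vertex e are not connected in the tree.

A tree decomposition must satisfy three properties: every vertex lies in some bag; for every edge, both endpoints lie together in some bag; and for every vertex, the bags containing it form a connected subtree. Here bags containing vertex e are not connected in the tree, so the decomposition is invalid.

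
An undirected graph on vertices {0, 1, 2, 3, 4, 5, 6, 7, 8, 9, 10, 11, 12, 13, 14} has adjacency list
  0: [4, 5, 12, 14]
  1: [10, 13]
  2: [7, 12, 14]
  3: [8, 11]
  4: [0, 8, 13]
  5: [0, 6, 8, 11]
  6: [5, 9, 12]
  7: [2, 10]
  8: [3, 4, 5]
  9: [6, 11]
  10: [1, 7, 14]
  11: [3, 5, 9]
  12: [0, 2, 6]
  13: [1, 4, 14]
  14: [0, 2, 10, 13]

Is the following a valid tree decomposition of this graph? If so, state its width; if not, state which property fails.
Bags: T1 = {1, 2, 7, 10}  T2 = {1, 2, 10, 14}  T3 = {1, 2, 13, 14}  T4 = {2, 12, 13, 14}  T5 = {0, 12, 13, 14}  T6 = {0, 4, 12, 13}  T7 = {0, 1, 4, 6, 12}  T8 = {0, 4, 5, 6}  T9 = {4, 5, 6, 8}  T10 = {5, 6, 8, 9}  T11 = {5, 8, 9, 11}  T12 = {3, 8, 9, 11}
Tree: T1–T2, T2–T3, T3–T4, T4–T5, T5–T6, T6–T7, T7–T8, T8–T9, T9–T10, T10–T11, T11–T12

No — bags containing vertex 1 are not connected in the tree.

A tree decomposition must satisfy three properties: every vertex lies in some bag; for every edge, both endpoints lie together in some bag; and for every vertex, the bags containing it form a connected subtree. Here bags containing vertex 1 are not connected in the tree, so the decomposition is invalid.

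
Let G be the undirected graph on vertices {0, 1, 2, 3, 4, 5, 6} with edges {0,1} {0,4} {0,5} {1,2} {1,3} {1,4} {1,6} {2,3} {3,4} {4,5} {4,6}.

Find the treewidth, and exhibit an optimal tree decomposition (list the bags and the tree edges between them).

Treewidth 2.
One optimal decomposition is:
Bags: B1 = {0, 4, 5}  B2 = {0, 1, 4}  B3 = {1, 3, 4}  B4 = {1, 4, 6}  B5 = {1, 2, 3}
Tree: B1–B2, B2–B3, B3–B4, B3–B5

The largest bag has 3 vertices, giving width 2; this decomposition certifies tw(G) ≤ 2. Conversely, {1, 2, 3} is a clique of size 3, and the vertices of any clique must share a bag in every tree decomposition; so some bag has ≥ 3 vertices and tw(G) ≥ 2. Combining the bounds, tw(G) = 2.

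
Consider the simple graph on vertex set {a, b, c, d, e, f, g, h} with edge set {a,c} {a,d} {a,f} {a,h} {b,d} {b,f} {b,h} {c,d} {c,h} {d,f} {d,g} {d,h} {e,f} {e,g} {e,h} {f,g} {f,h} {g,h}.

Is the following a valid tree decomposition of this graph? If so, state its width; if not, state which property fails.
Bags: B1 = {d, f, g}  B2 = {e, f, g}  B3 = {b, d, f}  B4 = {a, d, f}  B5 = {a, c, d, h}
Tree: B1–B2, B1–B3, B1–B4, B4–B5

A tree decomposition must satisfy three properties: every vertex lies in some bag; for every edge, both endpoints lie together in some bag; and for every vertex, the bags containing it form a connected subtree. Here edge (h,g) lies in no bag, so the decomposition is invalid.

No — edge (h,g) lies in no bag.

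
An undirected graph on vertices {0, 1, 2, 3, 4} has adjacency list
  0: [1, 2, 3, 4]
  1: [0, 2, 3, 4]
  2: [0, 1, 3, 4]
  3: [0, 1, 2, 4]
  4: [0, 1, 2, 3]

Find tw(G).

A width-4 tree decomposition is:
Bags: B1 = {0, 1, 2, 3, 4}
Tree: (single bag)
With just one bag of size 5, the width is 5 − 1 = 4, so tw(G) ≤ 4. Conversely, {0, 1, 2, 3, 4} is a clique of size 5, and the vertices of any clique must share a bag in every tree decomposition; so some bag has ≥ 5 vertices and tw(G) ≥ 4. Therefore the treewidth is 4.

4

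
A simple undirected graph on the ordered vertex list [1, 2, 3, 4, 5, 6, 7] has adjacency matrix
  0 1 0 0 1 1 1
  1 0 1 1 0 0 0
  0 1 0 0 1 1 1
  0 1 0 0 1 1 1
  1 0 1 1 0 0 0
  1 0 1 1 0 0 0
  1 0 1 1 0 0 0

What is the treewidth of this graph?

A width-3 tree decomposition is:
Bags: B1 = {1, 3, 4, 6}  B2 = {1, 3, 4, 7}  B3 = {1, 2, 3, 4}  B4 = {1, 3, 4, 5}
Tree: B1–B2, B2–B3, B3–B4
The largest bag has 4 vertices, giving width 3; this decomposition certifies tw(G) ≤ 3. For the lower bound: the 4 vertex sets {3,6}, {4,7}, {1}, {2} are disjoint, each induces a connected subgraph, and every pair is joined by at least one edge of G. Contracting each set to a single vertex therefore yields K_{4} as a minor, and since treewidth is minor-monotone, tw(G) ≥ tw(K_{4}) = 3. Hence tw(G) = 3 exactly.

3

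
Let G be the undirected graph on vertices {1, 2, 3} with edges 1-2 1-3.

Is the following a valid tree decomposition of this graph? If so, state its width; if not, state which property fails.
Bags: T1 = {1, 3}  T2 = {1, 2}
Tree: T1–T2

Vertex coverage: the bags together contain {1, 2, 3}, the full vertex set. Edge coverage: each edge of G has both endpoints in at least one bag. Running intersection: for every vertex, the bags containing it form a connected subtree. All three properties hold, so this is a valid tree decomposition of width max|bag| − 1 = 1, and hence tw(G) ≤ 1.

Yes; width 1.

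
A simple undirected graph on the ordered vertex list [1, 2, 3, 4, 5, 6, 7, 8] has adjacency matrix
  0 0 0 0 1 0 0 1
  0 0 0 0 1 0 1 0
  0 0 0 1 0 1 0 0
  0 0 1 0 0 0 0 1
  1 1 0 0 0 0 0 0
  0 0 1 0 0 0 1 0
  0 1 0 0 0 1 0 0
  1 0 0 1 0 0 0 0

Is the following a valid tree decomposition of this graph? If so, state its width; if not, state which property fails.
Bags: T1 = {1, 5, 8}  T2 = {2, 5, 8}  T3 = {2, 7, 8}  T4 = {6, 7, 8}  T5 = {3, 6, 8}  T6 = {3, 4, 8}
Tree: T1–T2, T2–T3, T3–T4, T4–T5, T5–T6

Yes; width 2.

Checking the three conditions: (i) the bags cover all of {1, 2, 3, 4, 5, 6, 7, 8}; (ii) for each edge, some bag contains both endpoints; (iii) the bags containing any fixed vertex form a subtree. All hold, so the decomposition is valid with width 3 − 1 = 2.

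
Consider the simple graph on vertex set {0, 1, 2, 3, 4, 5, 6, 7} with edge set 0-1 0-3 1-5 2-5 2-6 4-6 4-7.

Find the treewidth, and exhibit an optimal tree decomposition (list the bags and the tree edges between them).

Treewidth 1.
One optimal decomposition is:
Bags: B1 = {4, 7}  B2 = {4, 6}  B3 = {2, 6}  B4 = {2, 5}  B5 = {1, 5}  B6 = {0, 1}  B7 = {0, 3}
Tree: B1–B2, B2–B3, B3–B4, B4–B5, B5–B6, B6–B7

The largest bag has 2 vertices, giving width 1; this decomposition certifies tw(G) ≤ 1. Since G has at least one edge (e.g. 7–4), it is not an edgeless graph, so tw(G) ≥ 1. Therefore the treewidth is 1.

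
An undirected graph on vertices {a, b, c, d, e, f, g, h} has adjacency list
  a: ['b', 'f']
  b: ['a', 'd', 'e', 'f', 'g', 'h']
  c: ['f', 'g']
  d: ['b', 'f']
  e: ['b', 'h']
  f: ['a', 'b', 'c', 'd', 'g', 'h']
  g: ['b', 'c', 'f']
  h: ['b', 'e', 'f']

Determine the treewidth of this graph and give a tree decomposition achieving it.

Treewidth 2.
One optimal decomposition is:
Bags: B1 = {b, f, h}  B2 = {b, e, h}  B3 = {a, b, f}  B4 = {b, f, g}  B5 = {b, d, f}  B6 = {c, f, g}
Tree: B1–B2, B1–B3, B3–B4, B4–B5, B4–B6

Every bag has size at most 3, so the width is 3 − 1 = 2 and tw(G) ≤ 2. On the other hand G contains the 3-clique {b, e, h}. A clique must lie in a single bag of any decomposition, so no decomposition can have width below 2. Therefore the treewidth is 2.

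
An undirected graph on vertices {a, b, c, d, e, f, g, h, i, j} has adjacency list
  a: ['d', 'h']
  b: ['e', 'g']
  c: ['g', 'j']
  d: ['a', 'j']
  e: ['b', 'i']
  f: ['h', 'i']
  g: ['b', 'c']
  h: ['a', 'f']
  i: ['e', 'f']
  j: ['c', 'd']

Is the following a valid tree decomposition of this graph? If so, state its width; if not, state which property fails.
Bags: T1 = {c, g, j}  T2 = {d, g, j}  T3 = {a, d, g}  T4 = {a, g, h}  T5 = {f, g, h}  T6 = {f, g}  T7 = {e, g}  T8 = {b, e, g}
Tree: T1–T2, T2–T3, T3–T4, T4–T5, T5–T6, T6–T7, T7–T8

A tree decomposition must satisfy three properties: every vertex lies in some bag; for every edge, both endpoints lie together in some bag; and for every vertex, the bags containing it form a connected subtree. Here vertex i appears in no bag, so the decomposition is invalid.

No — vertex i appears in no bag.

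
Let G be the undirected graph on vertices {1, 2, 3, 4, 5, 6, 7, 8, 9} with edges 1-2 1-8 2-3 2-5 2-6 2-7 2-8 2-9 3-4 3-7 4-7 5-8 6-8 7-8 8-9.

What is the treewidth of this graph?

A width-2 tree decomposition is:
Bags: B1 = {2, 7, 8}  B2 = {1, 2, 8}  B3 = {2, 8, 9}  B4 = {2, 3, 7}  B5 = {2, 6, 8}  B6 = {2, 5, 8}  B7 = {3, 4, 7}
Tree: B1–B2, B1–B3, B1–B4, B2–B5, B5–B6, B4–B7
Every bag has size at most 3, so the width is 3 − 1 = 2 and tw(G) ≤ 2. Conversely, {1, 2, 8} is a clique of size 3, and the vertices of any clique must share a bag in every tree decomposition; so some bag has ≥ 3 vertices and tw(G) ≥ 2. Hence tw(G) = 2 exactly.

2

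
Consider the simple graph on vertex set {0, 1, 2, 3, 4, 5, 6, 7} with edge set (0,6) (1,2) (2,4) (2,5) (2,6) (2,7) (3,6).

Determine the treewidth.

1

A width-1 tree decomposition is:
Bags: B1 = {2, 4}  B2 = {2, 7}  B3 = {2, 6}  B4 = {3, 6}  B5 = {1, 2}  B6 = {0, 6}  B7 = {2, 5}
Tree: B1–B2, B1–B3, B3–B4, B2–B5, B4–B6, B1–B7
The largest bag has 2 vertices, giving width 1; this decomposition certifies tw(G) ≤ 1. Any graph with an edge has treewidth ≥ 1, and G has the edge 2–4. Combining the bounds, tw(G) = 1.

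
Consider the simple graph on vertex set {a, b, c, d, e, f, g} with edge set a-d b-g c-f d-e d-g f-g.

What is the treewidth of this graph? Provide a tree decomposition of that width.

Each bag holds 2 vertices, so the decomposition has width 1, which upper-bounds the treewidth. Any graph with an edge has treewidth ≥ 1, and G has the edge g–d. The upper and lower bounds meet at 1, so that is the treewidth.

Treewidth 1.
Bags: B1 = {d, g}  B2 = {b, g}  B3 = {d, e}  B4 = {f, g}  B5 = {c, f}  B6 = {a, d}
Tree: B1–B2, B1–B3, B1–B4, B4–B5, B1–B6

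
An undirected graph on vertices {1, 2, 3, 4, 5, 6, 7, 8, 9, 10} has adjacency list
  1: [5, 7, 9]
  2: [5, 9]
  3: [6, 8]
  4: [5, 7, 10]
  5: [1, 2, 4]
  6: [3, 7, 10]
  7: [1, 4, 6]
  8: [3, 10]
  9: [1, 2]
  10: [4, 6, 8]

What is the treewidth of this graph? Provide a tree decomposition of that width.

Treewidth 2.
One such decomposition:
Bags: B1 = {3, 6, 8}  B2 = {6, 8, 10}  B3 = {6, 7, 10}  B4 = {4, 7, 10}  B5 = {1, 4, 7}  B6 = {1, 4, 5}  B7 = {1, 5, 9}  B8 = {2, 5, 9}
Tree: B1–B2, B2–B3, B3–B4, B4–B5, B5–B6, B6–B7, B7–B8

Every bag has size at most 3, so the width is 3 − 1 = 2 and tw(G) ≤ 2. The edges 3–8–10–6–3 form a cycle, so G is not a tree and its treewidth is at least 2. Therefore the treewidth is 2.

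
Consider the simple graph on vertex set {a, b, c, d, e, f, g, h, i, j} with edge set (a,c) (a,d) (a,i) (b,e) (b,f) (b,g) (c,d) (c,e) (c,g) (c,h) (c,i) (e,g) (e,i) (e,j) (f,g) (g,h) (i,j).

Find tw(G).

2

A width-2 tree decomposition is:
Bags: B1 = {c, e, g}  B2 = {c, e, i}  B3 = {a, c, i}  B4 = {c, g, h}  B5 = {e, i, j}  B6 = {a, c, d}  B7 = {b, e, g}  B8 = {b, f, g}
Tree: B1–B2, B2–B3, B1–B4, B2–B5, B3–B6, B1–B7, B7–B8
Every bag has size at most 3, so the width is 3 − 1 = 2 and tw(G) ≤ 2. On the other hand G contains the 3-clique {e, i, j}. A clique must lie in a single bag of any decomposition, so no decomposition can have width below 2. The upper and lower bounds meet at 2, so that is the treewidth.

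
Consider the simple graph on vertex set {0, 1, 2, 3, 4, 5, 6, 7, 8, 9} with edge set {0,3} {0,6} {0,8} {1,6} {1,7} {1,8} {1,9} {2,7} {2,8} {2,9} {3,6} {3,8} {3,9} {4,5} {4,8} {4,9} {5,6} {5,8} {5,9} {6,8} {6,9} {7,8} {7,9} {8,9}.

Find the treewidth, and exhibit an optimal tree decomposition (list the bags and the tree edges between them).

Each bag holds 4 vertices, so the decomposition has width 3, which upper-bounds the treewidth. Conversely, {0, 3, 6, 8} is a clique of size 4, and the vertices of any clique must share a bag in every tree decomposition; so some bag has ≥ 4 vertices and tw(G) ≥ 3. The upper and lower bounds meet at 3, so that is the treewidth.

Treewidth 3.
Bags: B1 = {1, 6, 8, 9}  B2 = {3, 6, 8, 9}  B3 = {1, 7, 8, 9}  B4 = {2, 7, 8, 9}  B5 = {5, 6, 8, 9}  B6 = {4, 5, 8, 9}  B7 = {0, 3, 6, 8}
Tree: B1–B2, B1–B3, B3–B4, B2–B5, B5–B6, B2–B7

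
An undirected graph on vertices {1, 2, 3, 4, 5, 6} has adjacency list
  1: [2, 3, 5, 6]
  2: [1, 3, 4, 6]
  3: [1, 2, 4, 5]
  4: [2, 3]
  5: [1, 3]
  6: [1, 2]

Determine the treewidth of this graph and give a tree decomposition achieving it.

Treewidth 2.
Bags: B1 = {1, 2, 3}  B2 = {1, 3, 5}  B3 = {1, 2, 6}  B4 = {2, 3, 4}
Tree: B1–B2, B1–B3, B1–B4

The largest bag has 3 vertices, giving width 2; this decomposition certifies tw(G) ≤ 2. For the lower bound, the 3 vertices {1, 2, 3} are pairwise adjacent, and any tree decomposition puts a clique entirely inside one bag — forcing width ≥ 2. Therefore the treewidth is 2.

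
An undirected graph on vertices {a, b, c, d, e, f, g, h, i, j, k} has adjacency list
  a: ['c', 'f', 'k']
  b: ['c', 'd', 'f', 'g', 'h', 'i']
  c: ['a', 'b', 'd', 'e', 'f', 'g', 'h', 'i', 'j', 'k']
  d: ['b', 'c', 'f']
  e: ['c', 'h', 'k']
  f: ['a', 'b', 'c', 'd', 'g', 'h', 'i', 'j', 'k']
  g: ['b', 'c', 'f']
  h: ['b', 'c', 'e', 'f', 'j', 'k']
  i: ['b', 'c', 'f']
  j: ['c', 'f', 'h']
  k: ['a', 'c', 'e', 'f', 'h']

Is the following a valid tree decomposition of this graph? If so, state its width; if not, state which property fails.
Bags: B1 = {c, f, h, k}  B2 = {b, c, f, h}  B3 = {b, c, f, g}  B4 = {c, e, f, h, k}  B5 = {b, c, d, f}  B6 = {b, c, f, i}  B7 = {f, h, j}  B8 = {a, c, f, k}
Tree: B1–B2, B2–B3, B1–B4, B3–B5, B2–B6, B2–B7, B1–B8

A tree decomposition must satisfy three properties: every vertex lies in some bag; for every edge, both endpoints lie together in some bag; and for every vertex, the bags containing it form a connected subtree. Here edge (c,j) lies in no bag, so the decomposition is invalid.

No — edge (c,j) lies in no bag.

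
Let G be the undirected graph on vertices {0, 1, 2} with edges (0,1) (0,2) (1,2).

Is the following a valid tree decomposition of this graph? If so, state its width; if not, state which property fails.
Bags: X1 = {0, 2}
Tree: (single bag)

No — vertex 1 appears in no bag.

A tree decomposition must satisfy three properties: every vertex lies in some bag; for every edge, both endpoints lie together in some bag; and for every vertex, the bags containing it form a connected subtree. Here vertex 1 appears in no bag, so the decomposition is invalid.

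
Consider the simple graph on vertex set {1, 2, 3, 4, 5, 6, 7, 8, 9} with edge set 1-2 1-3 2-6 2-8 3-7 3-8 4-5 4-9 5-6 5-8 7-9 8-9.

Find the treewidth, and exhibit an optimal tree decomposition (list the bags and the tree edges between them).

The largest bag has 4 vertices, giving width 3; this decomposition certifies tw(G) ≤ 3. For the lower bound: the 4 vertex sets {4,7,9}, {3}, {8}, {1,2,5,6} are disjoint, each induces a connected subgraph, and every pair is joined by at least one edge of G. Contracting each set to a single vertex therefore yields K_{4} as a minor, and since treewidth is minor-monotone, tw(G) ≥ tw(K_{4}) = 3. Combining the bounds, tw(G) = 3.

Treewidth 3.
One optimal decomposition is:
Bags: B1 = {3, 4, 7, 9}  B2 = {3, 4, 8, 9}  B3 = {3, 4, 5, 8}  B4 = {1, 3, 5, 8}  B5 = {1, 2, 5, 8}  B6 = {1, 2, 5, 6}
Tree: B1–B2, B2–B3, B3–B4, B4–B5, B5–B6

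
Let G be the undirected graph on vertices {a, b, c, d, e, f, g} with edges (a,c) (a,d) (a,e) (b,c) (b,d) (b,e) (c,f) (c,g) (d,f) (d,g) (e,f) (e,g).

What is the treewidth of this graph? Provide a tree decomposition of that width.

The largest bag has 4 vertices, giving width 3; this decomposition certifies tw(G) ≤ 3. For the lower bound: the 4 vertex sets {d,f}, {b,c}, {e}, {g} are disjoint, each induces a connected subgraph, and every pair is joined by at least one edge of G. Contracting each set to a single vertex therefore yields K_{4} as a minor, and since treewidth is minor-monotone, tw(G) ≥ tw(K_{4}) = 3. Combining the bounds, tw(G) = 3.

Treewidth 3.
One such decomposition:
Bags: B1 = {c, d, e, f}  B2 = {b, c, d, e}  B3 = {c, d, e, g}  B4 = {a, c, d, e}
Tree: B1–B2, B2–B3, B3–B4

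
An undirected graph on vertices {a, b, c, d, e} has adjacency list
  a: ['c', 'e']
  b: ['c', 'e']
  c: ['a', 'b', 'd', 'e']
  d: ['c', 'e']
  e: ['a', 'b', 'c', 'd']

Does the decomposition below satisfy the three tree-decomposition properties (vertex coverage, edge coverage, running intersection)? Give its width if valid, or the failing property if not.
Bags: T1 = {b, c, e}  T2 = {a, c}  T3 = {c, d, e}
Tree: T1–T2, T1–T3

A tree decomposition must satisfy three properties: every vertex lies in some bag; for every edge, both endpoints lie together in some bag; and for every vertex, the bags containing it form a connected subtree. Here edge (e,a) lies in no bag, so the decomposition is invalid.

No — edge (e,a) lies in no bag.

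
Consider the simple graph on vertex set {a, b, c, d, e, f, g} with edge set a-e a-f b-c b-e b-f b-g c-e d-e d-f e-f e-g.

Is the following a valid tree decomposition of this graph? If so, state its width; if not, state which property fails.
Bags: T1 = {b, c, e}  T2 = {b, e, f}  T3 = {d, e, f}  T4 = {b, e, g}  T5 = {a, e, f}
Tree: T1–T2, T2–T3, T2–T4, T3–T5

Yes; width 2.

Checking the three conditions: (i) the bags cover all of {a, b, c, d, e, f, g}; (ii) for each edge, some bag contains both endpoints; (iii) the bags containing any fixed vertex form a subtree. All hold, so the decomposition is valid with width 3 − 1 = 2.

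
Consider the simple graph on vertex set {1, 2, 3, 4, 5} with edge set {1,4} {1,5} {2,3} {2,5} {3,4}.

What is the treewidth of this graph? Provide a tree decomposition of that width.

Each bag holds 3 vertices, so the decomposition has width 2, which upper-bounds the treewidth. Since 1–5–2–3–4–1 is a cycle in G, G is not acyclic. Forests are exactly the graphs of treewidth ≤ 1, so tw(G) ≥ 2. Therefore the treewidth is 2.

Treewidth 2.
Bags: B1 = {1, 2, 5}  B2 = {1, 2, 3}  B3 = {1, 3, 4}
Tree: B1–B2, B2–B3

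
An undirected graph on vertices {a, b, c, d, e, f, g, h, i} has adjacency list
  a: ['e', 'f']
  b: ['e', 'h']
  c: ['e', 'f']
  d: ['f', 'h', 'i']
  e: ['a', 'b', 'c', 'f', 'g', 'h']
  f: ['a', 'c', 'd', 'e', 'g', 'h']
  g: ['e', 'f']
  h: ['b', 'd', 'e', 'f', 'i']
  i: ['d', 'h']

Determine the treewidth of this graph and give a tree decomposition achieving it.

Treewidth 2.
Bags: B1 = {c, e, f}  B2 = {e, f, h}  B3 = {e, f, g}  B4 = {d, f, h}  B5 = {a, e, f}  B6 = {b, e, h}  B7 = {d, h, i}
Tree: B1–B2, B2–B3, B2–B4, B3–B5, B2–B6, B4–B7

Every bag has size at most 3, so the width is 3 − 1 = 2 and tw(G) ≤ 2. On the other hand G contains the 3-clique {d, f, h}. A clique must lie in a single bag of any decomposition, so no decomposition can have width below 2. Therefore the treewidth is 2.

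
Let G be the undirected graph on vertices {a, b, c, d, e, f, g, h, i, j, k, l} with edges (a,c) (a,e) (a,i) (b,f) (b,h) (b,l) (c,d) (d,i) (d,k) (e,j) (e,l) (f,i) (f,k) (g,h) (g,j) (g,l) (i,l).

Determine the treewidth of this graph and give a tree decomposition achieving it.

The largest bag has 4 vertices, giving width 3; this decomposition certifies tw(G) ≤ 3. For the lower bound: the 4 vertex sets {c,d,k}, {a}, {i}, {b,e,f,l} are disjoint, each induces a connected subgraph, and every pair is joined by at least one edge of G. Contracting each set to a single vertex therefore yields K_{4} as a minor, and since treewidth is minor-monotone, tw(G) ≥ tw(K_{4}) = 3. The upper and lower bounds meet at 3, so that is the treewidth.

Treewidth 3.
Bags: B1 = {a, c, d, k}  B2 = {a, d, i, k}  B3 = {a, f, i, k}  B4 = {a, e, f, i}  B5 = {e, f, i, l}  B6 = {b, e, f, l}  B7 = {b, e, j, l}  B8 = {b, g, j, l}  B9 = {b, g, h, j}
Tree: B1–B2, B2–B3, B3–B4, B4–B5, B5–B6, B6–B7, B7–B8, B8–B9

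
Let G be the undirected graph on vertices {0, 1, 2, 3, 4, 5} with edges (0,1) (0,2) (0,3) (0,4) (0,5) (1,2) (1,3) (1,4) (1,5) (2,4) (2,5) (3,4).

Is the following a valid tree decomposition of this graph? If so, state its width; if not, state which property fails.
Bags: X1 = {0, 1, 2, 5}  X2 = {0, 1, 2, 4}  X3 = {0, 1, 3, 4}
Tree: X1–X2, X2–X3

Yes; width 3.

Every vertex of G appears in some bag (union = {0, 1, 2, 3, 4, 5}); every edge is covered by a bag; and for each vertex v the set of bags containing v is connected in the bag tree. The decomposition is therefore valid. The largest bag has 4 vertices, so the width is 3.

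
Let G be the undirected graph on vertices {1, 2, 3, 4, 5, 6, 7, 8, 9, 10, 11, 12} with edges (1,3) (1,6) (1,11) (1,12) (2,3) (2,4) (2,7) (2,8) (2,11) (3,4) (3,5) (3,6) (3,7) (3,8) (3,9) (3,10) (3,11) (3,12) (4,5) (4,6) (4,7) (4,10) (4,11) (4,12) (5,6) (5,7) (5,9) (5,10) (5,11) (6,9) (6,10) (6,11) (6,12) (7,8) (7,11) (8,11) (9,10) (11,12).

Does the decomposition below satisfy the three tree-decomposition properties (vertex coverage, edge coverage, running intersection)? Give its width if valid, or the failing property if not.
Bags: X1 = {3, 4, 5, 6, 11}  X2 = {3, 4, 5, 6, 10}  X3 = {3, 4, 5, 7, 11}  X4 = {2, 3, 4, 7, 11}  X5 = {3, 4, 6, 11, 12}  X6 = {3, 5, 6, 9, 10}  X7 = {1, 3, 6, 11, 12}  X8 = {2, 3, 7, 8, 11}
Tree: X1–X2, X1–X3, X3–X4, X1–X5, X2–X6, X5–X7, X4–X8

Checking the three conditions: (i) the bags cover all of {1, 2, 3, 4, 5, 6, 7, 8, 9, 10, 11, 12}; (ii) for each edge, some bag contains both endpoints; (iii) the bags containing any fixed vertex form a subtree. All hold, so the decomposition is valid with width 5 − 1 = 4.

Yes; width 4.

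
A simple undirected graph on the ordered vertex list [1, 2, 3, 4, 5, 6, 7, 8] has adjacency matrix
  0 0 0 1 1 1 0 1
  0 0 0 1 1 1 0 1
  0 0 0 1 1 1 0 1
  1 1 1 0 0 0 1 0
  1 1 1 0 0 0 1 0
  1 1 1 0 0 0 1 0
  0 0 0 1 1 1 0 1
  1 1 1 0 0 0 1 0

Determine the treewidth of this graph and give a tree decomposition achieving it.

Every bag has size at most 5, so the width is 5 − 1 = 4 and tw(G) ≤ 4. For the lower bound: the 5 vertex sets {4,7}, {3,6}, {2,8}, {5}, {1} are disjoint, each induces a connected subgraph, and every pair is joined by at least one edge of G. Contracting each set to a single vertex therefore yields K_{5} as a minor, and since treewidth is minor-monotone, tw(G) ≥ tw(K_{5}) = 4. The upper and lower bounds meet at 4, so that is the treewidth.

Treewidth 4.
Bags: B1 = {4, 5, 6, 7, 8}  B2 = {3, 4, 5, 6, 8}  B3 = {2, 4, 5, 6, 8}  B4 = {1, 4, 5, 6, 8}
Tree: B1–B2, B2–B3, B3–B4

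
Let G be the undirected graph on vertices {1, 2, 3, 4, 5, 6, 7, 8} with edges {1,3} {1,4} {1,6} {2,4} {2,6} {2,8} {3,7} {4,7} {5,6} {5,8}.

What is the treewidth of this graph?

2

A width-2 tree decomposition is:
Bags: B1 = {3, 4, 7}  B2 = {1, 3, 4}  B3 = {1, 2, 4}  B4 = {1, 2, 6}  B5 = {2, 6, 8}  B6 = {5, 6, 8}
Tree: B1–B2, B2–B3, B3–B4, B4–B5, B5–B6
Every bag has size at most 3, so the width is 3 − 1 = 2 and tw(G) ≤ 2. Since 7–3–1–4–7 is a cycle in G, G is not acyclic. Forests are exactly the graphs of treewidth ≤ 1, so tw(G) ≥ 2. Hence tw(G) = 2 exactly.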